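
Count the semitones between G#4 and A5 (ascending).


Absolute semitone position = octave×12 + chromatic position
G#4: 4×12 + 8 = 56
A5: 5×12 + 9 = 69
Difference = 69 - 56 = 13
= 13 semitones


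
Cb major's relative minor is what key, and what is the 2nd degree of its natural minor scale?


Let's work it out.
The relative minor shares the major's key signature and starts on its 6th degree
6th degree = a major 6th above the tonic; a major 6th above Cb is Ab
→ relative minor of Cb major is Ab minor
Ab natural minor scale: Ab Bb Cb Db Eb Fb Gb
= Ab minor; 2nd degree = Bb


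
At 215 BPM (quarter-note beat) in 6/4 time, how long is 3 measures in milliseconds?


Let's work it out.
Quarter-note beat duration = 60000 / 215 ms
Beats per measure (6/4) = 6
One measure = 6 × 60000 / 215 = 360000 / 215 ms
3 measures = 3 × 360000 / 215 = 1080000 / 215
= 5023.3 ms


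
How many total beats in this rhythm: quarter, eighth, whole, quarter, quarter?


Working:
Beat values:
  quarter = 1 beat
  eighth = 0.5 beats
  whole = 4 beats
  quarter = 1 beat
  quarter = 1 beat
Sum = 1 + 0.5 + 4 + 1 + 1
= 7.5 beats


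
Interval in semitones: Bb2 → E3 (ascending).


Absolute semitone position = octave×12 + chromatic position
Bb2: 2×12 + 10 = 34
E3: 3×12 + 4 = 40
Difference = 40 - 34 = 6
= 6 semitones


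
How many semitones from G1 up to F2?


Solution.
Absolute semitone position = octave×12 + chromatic position
G1: 1×12 + 7 = 19
F2: 2×12 + 5 = 29
Difference = 29 - 19 = 10
= 10 semitones


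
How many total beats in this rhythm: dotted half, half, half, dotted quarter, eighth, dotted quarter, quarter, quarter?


Reasoning:
Beat values:
  dotted half = 3 beats
  half = 2 beats
  half = 2 beats
  dotted quarter = 1.5 beats
  eighth = 0.5 beats
  dotted quarter = 1.5 beats
  quarter = 1 beat
  quarter = 1 beat
Sum = 3 + 2 + 2 + 1.5 + 0.5 + 1.5 + 1 + 1
= 12.5 beats


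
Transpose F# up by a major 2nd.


Solution.
major 2nd: 2 letter names, 2 semitones
Letter: F + 1 → G
Pitch: F# + 2 semitones, spelled as a G → G#
= G#


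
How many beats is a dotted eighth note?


Working:
Base eighth note = 1/2 beats
Dot 1 adds half the previous value: +1/4
One dotted eighth = 1/2 + 1/4 = 3/4
= 3/4 beats


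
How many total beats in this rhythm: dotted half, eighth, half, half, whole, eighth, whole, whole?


Solution.
Beat values:
  dotted half = 3 beats
  eighth = 0.5 beats
  half = 2 beats
  half = 2 beats
  whole = 4 beats
  eighth = 0.5 beats
  whole = 4 beats
  whole = 4 beats
Sum = 3 + 0.5 + 2 + 2 + 4 + 0.5 + 4 + 4
= 20 beats


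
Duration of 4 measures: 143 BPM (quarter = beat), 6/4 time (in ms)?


Quarter-note beat duration = 60000 / 143 ms
Beats per measure (6/4) = 6
One measure = 6 × 60000 / 143 = 360000 / 143 ms
4 measures = 4 × 360000 / 143 = 1440000 / 143
= 10069.9 ms


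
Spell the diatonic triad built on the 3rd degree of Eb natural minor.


Eb natural minor scale: Eb F Gb Ab Bb Cb Db
Diatonic triad on degree 3 stacks scale notes 3, 5, 7: Gb Bb Db
Gb→Bb = 4 semitones; Gb→Db = 7 semitones → major triad
= Gb Bb Db (major)


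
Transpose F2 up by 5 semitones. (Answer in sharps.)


F2: chromatic position 5 in octave 2 → absolute = 2×12 + 5 = 29
Transpose up 5: 29 + 5 = 34
34 = 2×12 + 10 → A# in octave 2
Result = A#2


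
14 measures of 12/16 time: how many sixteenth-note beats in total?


Time signature 12/16: the bottom number 16 means the sixteenth note gets one count
The top number 12 means 12 sixteenth-note beats per measure
Total = 12 × 14 measures
= 168 sixteenth-note beats


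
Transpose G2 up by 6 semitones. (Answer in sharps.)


Reasoning:
G2: chromatic position 7 in octave 2 → absolute = 2×12 + 7 = 31
Transpose up 6: 31 + 6 = 37
37 = 3×12 + 1 → C# in octave 3
Result = C#3


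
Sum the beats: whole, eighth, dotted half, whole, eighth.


Step by step:
Beat values:
  whole = 4 beats
  eighth = 0.5 beats
  dotted half = 3 beats
  whole = 4 beats
  eighth = 0.5 beats
Sum = 4 + 0.5 + 3 + 4 + 0.5
= 12 beats


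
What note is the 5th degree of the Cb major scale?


Working:
Major scale pattern: W-W-H-W-W-W-H (2-2-1-2-2-2-1 semitones)
Starting from Cb:
  Cb + 2 semitones → Db
  Db + 2 semitones → Eb
  Eb + 1 semitone → Fb
  Fb + 2 semitones → Gb
  Gb + 2 semitones → Ab
  Ab + 2 semitones → Bb
  Bb + 1 semitone → Cb
Scale: Cb Db Eb Fb Gb Ab Bb
Degree 5 = Gb


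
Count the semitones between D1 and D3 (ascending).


Absolute semitone position = octave×12 + chromatic position
D1: 1×12 + 2 = 14
D3: 3×12 + 2 = 38
Difference = 38 - 14 = 24
= 24 semitones


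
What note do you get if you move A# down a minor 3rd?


minor 3rd: 3 letter names, 3 semitones
Letter: A - 2 → F
Pitch: A# - 3 semitones, spelled as an F → F##
= F##


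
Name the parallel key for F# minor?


Parallel keys share the same tonic but differ in mode
F# minor → parallel is F# major
= F# major


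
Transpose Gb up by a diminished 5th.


Let's work it out.
diminished 5th: 5 letter names, 6 semitones
Letter: G + 4 → D
Pitch: Gb + 6 semitones, spelled as a D → Dbb
= Dbb


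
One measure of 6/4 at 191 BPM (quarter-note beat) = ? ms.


Step by step:
Quarter-note beat duration = 60000 / 191 ms
Beats per measure (6/4) = 6
One measure = 6 × 60000 / 191 = 360000 / 191 ms
= 1884.8 ms


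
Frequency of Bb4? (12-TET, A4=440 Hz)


f = 440 × 2^(n/12) where n = semitones from A4
Bb4: 1 semitones from A4
f = 440 × 2^(1/12)
f = 466.16 Hz


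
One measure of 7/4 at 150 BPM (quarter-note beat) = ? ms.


Step by step:
Quarter-note beat duration = 60000 / 150 ms
Beats per measure (7/4) = 7
One measure = 7 × 60000 / 150 = 420000 / 150 ms
= 2800.0 ms


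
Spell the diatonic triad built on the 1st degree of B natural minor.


Let's work it out.
B natural minor scale: B C# D E F# G A
Diatonic triad on degree 1 stacks scale notes 1, 3, 5: B D F#
B→D = 3 semitones; B→F# = 7 semitones → minor triad
= B D F# (minor)


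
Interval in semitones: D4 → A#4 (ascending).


Step by step:
Absolute semitone position = octave×12 + chromatic position
D4: 4×12 + 2 = 50
A#4: 4×12 + 10 = 58
Difference = 58 - 50 = 8
= 8 semitones


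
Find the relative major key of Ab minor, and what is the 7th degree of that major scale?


The relative major shares the key signature and is a minor 3rd above the minor tonic
A minor 3rd above Ab is Cb
→ relative major of Ab minor is Cb major
Cb major scale: Cb Db Eb Fb Gb Ab Bb
= Cb major; 7th degree = Bb


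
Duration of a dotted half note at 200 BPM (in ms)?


Solution.
One quarter-note beat = 60000 / BPM = 60000 / 200 ms
Dotted half note = 3 × quarter note
Duration = 3 × 60000 / 200 = 180000 / 200
= 900.0 ms


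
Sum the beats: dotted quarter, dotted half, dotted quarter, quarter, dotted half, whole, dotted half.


Solution.
Beat values:
  dotted quarter = 1.5 beats
  dotted half = 3 beats
  dotted quarter = 1.5 beats
  quarter = 1 beat
  dotted half = 3 beats
  whole = 4 beats
  dotted half = 3 beats
Sum = 1.5 + 3 + 1.5 + 1 + 3 + 4 + 3
= 17 beats


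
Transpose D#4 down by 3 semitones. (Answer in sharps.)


Step by step:
D#4: chromatic position 3 in octave 4 → absolute = 4×12 + 3 = 51
Transpose down 3: 51 - 3 = 48
48 = 4×12 + 0 → C in octave 4
Result = C4


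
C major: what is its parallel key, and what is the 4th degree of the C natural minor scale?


Parallel keys share the same tonic but differ in mode
C major → parallel is C minor
C natural minor scale: C D Eb F G Ab Bb
= C minor; 4th degree = F


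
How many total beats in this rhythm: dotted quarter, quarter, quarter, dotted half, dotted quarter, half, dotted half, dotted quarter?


Reasoning:
Beat values:
  dotted quarter = 1.5 beats
  quarter = 1 beat
  quarter = 1 beat
  dotted half = 3 beats
  dotted quarter = 1.5 beats
  half = 2 beats
  dotted half = 3 beats
  dotted quarter = 1.5 beats
Sum = 1.5 + 1 + 1 + 3 + 1.5 + 2 + 3 + 1.5
= 14.5 beats


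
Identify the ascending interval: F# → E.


Reasoning:
Letter names: F → E spans 7 letter names → a 7th
Semitones: F# → E = 10 half-steps
A 7th of 10 semitones is a minor 7th
= minor 7th


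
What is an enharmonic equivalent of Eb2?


Working:
Enharmonic notes sound the same pitch but are spelled with different letter names
Eb and D# name the same pitch class
= D#2


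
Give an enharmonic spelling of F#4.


Let's work it out.
Enharmonic notes sound the same pitch but are spelled with different letter names
F# and Gb name the same pitch class
= Gb4


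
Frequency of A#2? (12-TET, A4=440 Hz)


Reasoning:
f = 440 × 2^(n/12) where n = semitones from A4
A#2: -23 semitones from A4
f = 440 × 2^(-23/12)
f = 116.54 Hz


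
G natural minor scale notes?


Working:
Natural minor scale pattern: W-H-W-W-H-W-W (2-1-2-2-1-2-2 semitones)
Starting from G:
  G + 2 semitones → A
  A + 1 semitone → Bb
  Bb + 2 semitones → C
  C + 2 semitones → D
  D + 1 semitone → Eb
  Eb + 2 semitones → F
  F + 2 semitones → G
Scale = G A Bb C D Eb F


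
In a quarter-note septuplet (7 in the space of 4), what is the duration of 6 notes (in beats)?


Reasoning:
Septuplet: 7 notes occupy the space of 4 quarter notes
Space = 4 × 1 = 4 beats
Each septuplet note = 4 / 7 = 4/7 beats
6 notes = 6 × 4/7 = 24/7
= 24/7 beats


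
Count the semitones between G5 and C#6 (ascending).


Let's work it out.
Absolute semitone position = octave×12 + chromatic position
G5: 5×12 + 7 = 67
C#6: 6×12 + 1 = 73
Difference = 73 - 67 = 6
= 6 semitones


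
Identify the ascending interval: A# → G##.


Step by step:
Letter names: A → G spans 7 letter names → a 7th
Semitones: A# → G## = 11 half-steps
A 7th of 11 semitones is a major 7th
= major 7th


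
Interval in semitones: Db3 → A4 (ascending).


Absolute semitone position = octave×12 + chromatic position
Db3: 3×12 + 1 = 37
A4: 4×12 + 9 = 57
Difference = 57 - 37 = 20
= 20 semitones


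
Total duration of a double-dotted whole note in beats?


Base whole note = 4 beats
Dot 1 adds half the previous value: +2
Dot 2 adds half the previous value: +1
One double-dotted whole = 4 + 2 + 1 = 7
= 7 beats


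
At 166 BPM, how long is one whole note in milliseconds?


Let's work it out.
One quarter-note beat = 60000 / BPM = 60000 / 166 ms
Whole note = 4 × quarter note
Duration = 4 × 60000 / 166 = 240000 / 166
= 1445.8 ms


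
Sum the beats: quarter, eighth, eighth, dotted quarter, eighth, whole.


Beat values:
  quarter = 1 beat
  eighth = 0.5 beats
  eighth = 0.5 beats
  dotted quarter = 1.5 beats
  eighth = 0.5 beats
  whole = 4 beats
Sum = 1 + 0.5 + 0.5 + 1.5 + 0.5 + 4
= 8 beats


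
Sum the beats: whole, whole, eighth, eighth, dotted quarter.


Reasoning:
Beat values:
  whole = 4 beats
  whole = 4 beats
  eighth = 0.5 beats
  eighth = 0.5 beats
  dotted quarter = 1.5 beats
Sum = 4 + 4 + 0.5 + 0.5 + 1.5
= 10.5 beats


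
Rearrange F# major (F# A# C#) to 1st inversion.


Let's work it out.
Root position: F# A# C#
1st inversion: move root up an octave
Bass note: A#
Notes (bottom to top) = A# C# F#


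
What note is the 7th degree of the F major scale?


Working:
Major scale pattern: W-W-H-W-W-W-H (2-2-1-2-2-2-1 semitones)
Starting from F:
  F + 2 semitones → G
  G + 2 semitones → A
  A + 1 semitone → Bb
  Bb + 2 semitones → C
  C + 2 semitones → D
  D + 2 semitones → E
  E + 1 semitone → F
Scale: F G A Bb C D E
Degree 7 = E


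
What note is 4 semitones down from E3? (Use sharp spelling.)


Solution.
E3: chromatic position 4 in octave 3 → absolute = 3×12 + 4 = 40
Transpose down 4: 40 - 4 = 36
36 = 3×12 + 0 → C in octave 3
Result = C3


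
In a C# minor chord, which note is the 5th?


Working:
Minor triad = root + minor 3rd (3 semitones) + perfect 5th (7 semitones)
A triad on C# stacks thirds, so the chord tones use letter names C-E-G
Root: C#
Minor 3rd above C#: E
Perfect 5th above C#: G#
The 5th = G#


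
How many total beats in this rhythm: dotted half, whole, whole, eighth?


Reasoning:
Beat values:
  dotted half = 3 beats
  whole = 4 beats
  whole = 4 beats
  eighth = 0.5 beats
Sum = 3 + 4 + 4 + 0.5
= 11.5 beats


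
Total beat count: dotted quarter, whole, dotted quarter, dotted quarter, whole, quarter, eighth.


Let's work it out.
Beat values:
  dotted quarter = 1.5 beats
  whole = 4 beats
  dotted quarter = 1.5 beats
  dotted quarter = 1.5 beats
  whole = 4 beats
  quarter = 1 beat
  eighth = 0.5 beats
Sum = 1.5 + 4 + 1.5 + 1.5 + 4 + 1 + 0.5
= 14 beats


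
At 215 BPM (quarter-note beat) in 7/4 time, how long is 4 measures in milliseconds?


Reasoning:
Quarter-note beat duration = 60000 / 215 ms
Beats per measure (7/4) = 7
One measure = 7 × 60000 / 215 = 420000 / 215 ms
4 measures = 4 × 420000 / 215 = 1680000 / 215
= 7814.0 ms


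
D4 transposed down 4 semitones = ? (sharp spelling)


Step by step:
D4: chromatic position 2 in octave 4 → absolute = 4×12 + 2 = 50
Transpose down 4: 50 - 4 = 46
46 = 3×12 + 10 → A# in octave 3
Result = A#3


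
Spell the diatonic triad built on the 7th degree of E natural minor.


E natural minor scale: E F# G A B C D
Diatonic triad on degree 7 stacks scale notes 7, 2, 4: D F# A
D→F# = 4 semitones; D→A = 7 semitones → major triad
= D F# A (major)


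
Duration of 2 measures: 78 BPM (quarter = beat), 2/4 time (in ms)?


Let's work it out.
Quarter-note beat duration = 60000 / 78 ms
Beats per measure (2/4) = 2
One measure = 2 × 60000 / 78 = 120000 / 78 ms
2 measures = 2 × 120000 / 78 = 240000 / 78
= 3076.9 ms


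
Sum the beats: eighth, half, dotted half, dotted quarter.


Working:
Beat values:
  eighth = 0.5 beats
  half = 2 beats
  dotted half = 3 beats
  dotted quarter = 1.5 beats
Sum = 0.5 + 2 + 3 + 1.5
= 7 beats


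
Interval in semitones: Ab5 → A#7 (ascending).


Let's work it out.
Absolute semitone position = octave×12 + chromatic position
Ab5: 5×12 + 8 = 68
A#7: 7×12 + 10 = 94
Difference = 94 - 68 = 26
= 26 semitones


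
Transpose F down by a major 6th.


major 6th: 6 letter names, 9 semitones
Letter: F - 5 → A
Pitch: F - 9 semitones, spelled as an A → Ab
= Ab


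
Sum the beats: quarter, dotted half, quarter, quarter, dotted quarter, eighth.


Let's work it out.
Beat values:
  quarter = 1 beat
  dotted half = 3 beats
  quarter = 1 beat
  quarter = 1 beat
  dotted quarter = 1.5 beats
  eighth = 0.5 beats
Sum = 1 + 3 + 1 + 1 + 1.5 + 0.5
= 8 beats


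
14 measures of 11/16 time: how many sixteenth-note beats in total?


Reasoning:
Time signature 11/16: the bottom number 16 means the sixteenth note gets one count
The top number 11 means 11 sixteenth-note beats per measure
Total = 11 × 14 measures
= 154 sixteenth-note beats


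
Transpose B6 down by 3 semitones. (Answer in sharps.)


Solution.
B6: chromatic position 11 in octave 6 → absolute = 6×12 + 11 = 83
Transpose down 3: 83 - 3 = 80
80 = 6×12 + 8 → G# in octave 6
Result = G#6


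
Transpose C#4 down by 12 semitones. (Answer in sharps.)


Working:
C#4: chromatic position 1 in octave 4 → absolute = 4×12 + 1 = 49
Transpose down 12: 49 - 12 = 37
37 = 3×12 + 1 → C# in octave 3
Result = C#3


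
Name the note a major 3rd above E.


Reasoning:
A 3rd spans 3 letter names, so from E we land on G
A major 3rd = 4 semitones above E
Spell G at that pitch: G#
= G#


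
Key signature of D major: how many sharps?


Solution.
Sharp major keys follow the circle of fifths: C(0), G(1), D(2), A(3), E(4), B(5), F#(6), C#(7)
D major has 2 sharps
Order of sharps: F# C# G# D# A# E# B# → first 2: F#, C#
= 2 sharps


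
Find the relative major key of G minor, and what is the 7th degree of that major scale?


Solution.
The relative major shares the key signature and is a minor 3rd above the minor tonic
A minor 3rd above G is Bb
→ relative major of G minor is Bb major
Bb major scale: Bb C D Eb F G A
= Bb major; 7th degree = A


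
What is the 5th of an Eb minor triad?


Step by step:
Minor triad = root + minor 3rd (3 semitones) + perfect 5th (7 semitones)
A triad on Eb stacks thirds, so the chord tones use letter names E-G-B
Root: Eb
Minor 3rd above Eb: Gb
Perfect 5th above Eb: Bb
The 5th = Bb


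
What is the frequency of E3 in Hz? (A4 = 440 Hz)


f = 440 × 2^(n/12) where n = semitones from A4
E3: -17 semitones from A4
f = 440 × 2^(-17/12)
f = 164.81 Hz


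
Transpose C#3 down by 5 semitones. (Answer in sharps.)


C#3: chromatic position 1 in octave 3 → absolute = 3×12 + 1 = 37
Transpose down 5: 37 - 5 = 32
32 = 2×12 + 8 → G# in octave 2
Result = G#2


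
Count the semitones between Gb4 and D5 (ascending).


Absolute semitone position = octave×12 + chromatic position
Gb4: 4×12 + 6 = 54
D5: 5×12 + 2 = 62
Difference = 62 - 54 = 8
= 8 semitones


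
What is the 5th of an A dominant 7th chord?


Step by step:
Dominant 7th chord = root + major 3rd + perfect 5th + minor 7th
Seventh chords stack in thirds, so the letter names are A-C-E-G
Root: A
Major 3rd above A: C#
Perfect 5th above A: E
Minor 7th above A: G
The 5th = E


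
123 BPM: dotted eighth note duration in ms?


Step by step:
One quarter-note beat = 60000 / BPM = 60000 / 123 ms
Dotted eighth note = 3/4 × quarter note
Duration = 3/4 × 60000 / 123 = 45000 / 123
= 365.9 ms


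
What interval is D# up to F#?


Letter names: D → F spans 3 letter names → a 3rd
Semitones: D# → F# = 3 half-steps
A 3rd of 3 semitones is a minor 3rd
= minor 3rd


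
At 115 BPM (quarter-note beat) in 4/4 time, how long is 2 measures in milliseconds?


Quarter-note beat duration = 60000 / 115 ms
Beats per measure (4/4) = 4
One measure = 4 × 60000 / 115 = 240000 / 115 ms
2 measures = 2 × 240000 / 115 = 480000 / 115
= 4173.9 ms


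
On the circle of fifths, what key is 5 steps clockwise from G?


Working:
Each clockwise step on the circle of fifths moves up a perfect 5th
From G: G → D → A → E → B → F#/Gb
= F#/Gb


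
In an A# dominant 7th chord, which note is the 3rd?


Dominant 7th chord = root + major 3rd + perfect 5th + minor 7th
Seventh chords stack in thirds, so the letter names are A-C-E-G
Root: A#
Major 3rd above A#: C##
Perfect 5th above A#: E#
Minor 7th above A#: G#
The 3rd = C##


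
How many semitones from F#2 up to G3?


Working:
Absolute semitone position = octave×12 + chromatic position
F#2: 2×12 + 6 = 30
G3: 3×12 + 7 = 43
Difference = 43 - 30 = 13
= 13 semitones


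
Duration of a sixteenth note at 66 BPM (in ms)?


Reasoning:
One quarter-note beat = 60000 / BPM = 60000 / 66 ms
Sixteenth note = 1/4 × quarter note
Duration = 1/4 × 60000 / 66 = 15000 / 66
= 227.3 ms


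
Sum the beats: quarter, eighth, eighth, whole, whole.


Working:
Beat values:
  quarter = 1 beat
  eighth = 0.5 beats
  eighth = 0.5 beats
  whole = 4 beats
  whole = 4 beats
Sum = 1 + 0.5 + 0.5 + 4 + 4
= 10 beats


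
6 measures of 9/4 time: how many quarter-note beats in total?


Time signature 9/4: the bottom number 4 means the quarter note gets one count
The top number 9 means 9 quarter-note beats per measure
Total = 9 × 6 measures
= 54 quarter-note beats


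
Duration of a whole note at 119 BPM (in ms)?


One quarter-note beat = 60000 / BPM = 60000 / 119 ms
Whole note = 4 × quarter note
Duration = 4 × 60000 / 119 = 240000 / 119
= 2016.8 ms


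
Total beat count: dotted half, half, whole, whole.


Let's work it out.
Beat values:
  dotted half = 3 beats
  half = 2 beats
  whole = 4 beats
  whole = 4 beats
Sum = 3 + 2 + 4 + 4
= 13 beats


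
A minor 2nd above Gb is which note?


A 2nd spans 2 letter names, so from G we land on A
A minor 2nd = 1 semitone above Gb
Spell A at that pitch: Abb
= Abb


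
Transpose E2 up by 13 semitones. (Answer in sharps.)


E2: chromatic position 4 in octave 2 → absolute = 2×12 + 4 = 28
Transpose up 13: 28 + 13 = 41
41 = 3×12 + 5 → F in octave 3
Result = F3


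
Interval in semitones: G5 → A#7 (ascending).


Let's work it out.
Absolute semitone position = octave×12 + chromatic position
G5: 5×12 + 7 = 67
A#7: 7×12 + 10 = 94
Difference = 94 - 67 = 27
= 27 semitones


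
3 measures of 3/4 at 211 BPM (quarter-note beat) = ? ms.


Solution.
Quarter-note beat duration = 60000 / 211 ms
Beats per measure (3/4) = 3
One measure = 3 × 60000 / 211 = 180000 / 211 ms
3 measures = 3 × 180000 / 211 = 540000 / 211
= 2559.2 ms


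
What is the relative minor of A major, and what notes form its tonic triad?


Step by step:
The relative minor shares the major's key signature and starts on its 6th degree
6th degree = a major 6th above the tonic; a major 6th above A is F#
→ relative minor of A major is F# minor
Tonic triad of F# minor = root + minor 3rd + perfect 5th = F# A C#
= F# minor; triad = F# A C#


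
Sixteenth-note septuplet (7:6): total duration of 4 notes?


Septuplet: 7 notes occupy the space of 6 sixteenth notes
Space = 6 × 1/4 = 3/2 beats
Each septuplet note = 3/2 / 7 = 3/14 beats
4 notes = 4 × 3/14 = 6/7
= 6/7 beats


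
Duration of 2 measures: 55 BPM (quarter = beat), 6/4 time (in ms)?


Quarter-note beat duration = 60000 / 55 ms
Beats per measure (6/4) = 6
One measure = 6 × 60000 / 55 = 360000 / 55 ms
2 measures = 2 × 360000 / 55 = 720000 / 55
= 13090.9 ms


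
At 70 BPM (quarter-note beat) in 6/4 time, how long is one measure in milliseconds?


Step by step:
Quarter-note beat duration = 60000 / 70 ms
Beats per measure (6/4) = 6
One measure = 6 × 60000 / 70 = 360000 / 70 ms
= 5142.9 ms


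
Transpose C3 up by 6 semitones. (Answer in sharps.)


Solution.
C3: chromatic position 0 in octave 3 → absolute = 3×12 + 0 = 36
Transpose up 6: 36 + 6 = 42
42 = 3×12 + 6 → F# in octave 3
Result = F#3


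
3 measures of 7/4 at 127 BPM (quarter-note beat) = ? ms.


Step by step:
Quarter-note beat duration = 60000 / 127 ms
Beats per measure (7/4) = 7
One measure = 7 × 60000 / 127 = 420000 / 127 ms
3 measures = 3 × 420000 / 127 = 1260000 / 127
= 9921.3 ms


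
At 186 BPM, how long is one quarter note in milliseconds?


Let's work it out.
One quarter-note beat = 60000 / BPM = 60000 / 186 ms
Duration = 60000 / 186
= 322.6 ms


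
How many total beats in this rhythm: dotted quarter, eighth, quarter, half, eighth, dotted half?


Beat values:
  dotted quarter = 1.5 beats
  eighth = 0.5 beats
  quarter = 1 beat
  half = 2 beats
  eighth = 0.5 beats
  dotted half = 3 beats
Sum = 1.5 + 0.5 + 1 + 2 + 0.5 + 3
= 8.5 beats


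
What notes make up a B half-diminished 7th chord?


Reasoning:
Half-diminished 7th chord = root + minor 3rd + diminished 5th + minor 7th
Seventh chords stack in thirds, so the letter names are B-D-F-A
Root: B
Minor 3rd above B: D
Diminished 5th above B: F
Minor 7th above B: A
Chord = B D F A


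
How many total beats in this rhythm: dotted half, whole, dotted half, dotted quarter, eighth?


Beat values:
  dotted half = 3 beats
  whole = 4 beats
  dotted half = 3 beats
  dotted quarter = 1.5 beats
  eighth = 0.5 beats
Sum = 3 + 4 + 3 + 1.5 + 0.5
= 12 beats


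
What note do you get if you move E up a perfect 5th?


Solution.
perfect 5th: 5 letter names, 7 semitones
Letter: E + 4 → B
Pitch: E + 7 semitones, spelled as a B → B
= B


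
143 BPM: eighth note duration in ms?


One quarter-note beat = 60000 / BPM = 60000 / 143 ms
Eighth note = 1/2 × quarter note
Duration = 1/2 × 60000 / 143 = 30000 / 143
= 209.8 ms


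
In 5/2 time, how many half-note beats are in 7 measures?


Step by step:
Time signature 5/2: the bottom number 2 means the half note gets one count
The top number 5 means 5 half-note beats per measure
Total = 5 × 7 measures
= 35 half-note beats


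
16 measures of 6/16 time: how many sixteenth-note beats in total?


Time signature 6/16: the bottom number 16 means the sixteenth note gets one count
The top number 6 means 6 sixteenth-note beats per measure
Total = 6 × 16 measures
= 96 sixteenth-note beats


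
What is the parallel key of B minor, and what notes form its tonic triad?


Step by step:
Parallel keys share the same tonic but differ in mode
B minor → parallel is B major
Tonic triad of B major = B D# F#
= B major; triad = B D# F#


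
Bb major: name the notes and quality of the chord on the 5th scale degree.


Bb major scale: Bb C D Eb F G A
Diatonic triad on degree 5 stacks scale notes 5, 7, 2: F A C
F→A = 4 semitones; F→C = 7 semitones → major triad
= F A C (major)


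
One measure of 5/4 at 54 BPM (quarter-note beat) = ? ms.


Working:
Quarter-note beat duration = 60000 / 54 ms
Beats per measure (5/4) = 5
One measure = 5 × 60000 / 54 = 300000 / 54 ms
= 5555.6 ms


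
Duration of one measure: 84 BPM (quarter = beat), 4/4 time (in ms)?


Quarter-note beat duration = 60000 / 84 ms
Beats per measure (4/4) = 4
One measure = 4 × 60000 / 84 = 240000 / 84 ms
= 2857.1 ms


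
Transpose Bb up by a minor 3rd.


minor 3rd: 3 letter names, 3 semitones
Letter: B + 2 → D
Pitch: Bb + 3 semitones, spelled as a D → Db
= Db


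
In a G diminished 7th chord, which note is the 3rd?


Diminished 7th chord = root + minor 3rd + diminished 5th + diminished 7th
Seventh chords stack in thirds, so the letter names are G-B-D-F
Root: G
Minor 3rd above G: Bb
Diminished 5th above G: Db
Diminished 7th above G: Fb
The 3rd = Bb


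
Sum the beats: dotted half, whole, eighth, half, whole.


Beat values:
  dotted half = 3 beats
  whole = 4 beats
  eighth = 0.5 beats
  half = 2 beats
  whole = 4 beats
Sum = 3 + 4 + 0.5 + 2 + 4
= 13.5 beats


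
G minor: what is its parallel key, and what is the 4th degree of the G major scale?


Parallel keys share the same tonic but differ in mode
G minor → parallel is G major
G major scale: G A B C D E F#
= G major; 4th degree = C


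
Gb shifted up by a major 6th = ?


major 6th: 6 letter names, 9 semitones
Letter: G + 5 → E
Pitch: Gb + 9 semitones, spelled as an E → Eb
= Eb


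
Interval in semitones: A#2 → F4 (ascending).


Absolute semitone position = octave×12 + chromatic position
A#2: 2×12 + 10 = 34
F4: 4×12 + 5 = 53
Difference = 53 - 34 = 19
= 19 semitones


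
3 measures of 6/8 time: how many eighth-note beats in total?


Step by step:
Time signature 6/8: the bottom number 8 means the eighth note gets one count
The top number 6 means 6 eighth-note beats per measure
Total = 6 × 3 measures
= 18 eighth-note beats


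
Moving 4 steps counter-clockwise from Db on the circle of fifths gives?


Reasoning:
Each counter-clockwise step moves down a perfect 5th (= up a perfect 4th)
From Db: Db → F#/Gb → B → E → A
= A


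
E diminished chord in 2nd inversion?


Working:
Root position: E G Bb
2nd inversion: move root and 3rd up an octave
Bass note: Bb
Notes (bottom to top) = Bb E G


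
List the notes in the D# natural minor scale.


Natural minor scale pattern: W-H-W-W-H-W-W (2-1-2-2-1-2-2 semitones)
Starting from D#:
  D# + 2 semitones → E#
  E# + 1 semitone → F#
  F# + 2 semitones → G#
  G# + 2 semitones → A#
  A# + 1 semitone → B
  B + 2 semitones → C#
  C# + 2 semitones → D#
Scale = D# E# F# G# A# B C#


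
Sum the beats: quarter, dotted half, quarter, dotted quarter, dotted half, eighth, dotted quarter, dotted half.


Working:
Beat values:
  quarter = 1 beat
  dotted half = 3 beats
  quarter = 1 beat
  dotted quarter = 1.5 beats
  dotted half = 3 beats
  eighth = 0.5 beats
  dotted quarter = 1.5 beats
  dotted half = 3 beats
Sum = 1 + 3 + 1 + 1.5 + 3 + 0.5 + 1.5 + 3
= 14.5 beats


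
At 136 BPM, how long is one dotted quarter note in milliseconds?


Let's work it out.
One quarter-note beat = 60000 / BPM = 60000 / 136 ms
Dotted quarter note = 3/2 × quarter note
Duration = 3/2 × 60000 / 136 = 90000 / 136
= 661.8 ms


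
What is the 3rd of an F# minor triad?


Minor triad = root + minor 3rd (3 semitones) + perfect 5th (7 semitones)
A triad on F# stacks thirds, so the chord tones use letter names F-A-C
Root: F#
Minor 3rd above F#: A
Perfect 5th above F#: C#
The 3rd = A


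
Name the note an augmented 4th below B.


Reasoning:
A 4th spans 4 letter names, so from B we land on F
An augmented 4th = 6 semitones below B
Spell F at that pitch: F
= F


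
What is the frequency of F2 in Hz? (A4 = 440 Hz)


Solution.
f = 440 × 2^(n/12) where n = semitones from A4
F2: -28 semitones from A4
f = 440 × 2^(-28/12)
f = 87.31 Hz


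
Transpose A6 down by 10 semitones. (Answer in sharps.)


A6: chromatic position 9 in octave 6 → absolute = 6×12 + 9 = 81
Transpose down 10: 81 - 10 = 71
71 = 5×12 + 11 → B in octave 5
Result = B5


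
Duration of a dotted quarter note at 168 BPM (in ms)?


Reasoning:
One quarter-note beat = 60000 / BPM = 60000 / 168 ms
Dotted quarter note = 3/2 × quarter note
Duration = 3/2 × 60000 / 168 = 90000 / 168
= 535.7 ms


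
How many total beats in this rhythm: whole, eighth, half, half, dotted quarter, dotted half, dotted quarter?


Beat values:
  whole = 4 beats
  eighth = 0.5 beats
  half = 2 beats
  half = 2 beats
  dotted quarter = 1.5 beats
  dotted half = 3 beats
  dotted quarter = 1.5 beats
Sum = 4 + 0.5 + 2 + 2 + 1.5 + 3 + 1.5
= 14.5 beats


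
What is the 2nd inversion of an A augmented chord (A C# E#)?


Let's work it out.
Root position: A C# E#
2nd inversion: move root and 3rd up an octave
Bass note: E#
Notes (bottom to top) = E# A C#


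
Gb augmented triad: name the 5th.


Working:
Augmented triad = root + major 3rd (4 semitones) + augmented 5th (8 semitones)
A triad on Gb stacks thirds, so the chord tones use letter names G-B-D
Root: Gb
Major 3rd above Gb: Bb
Augmented 5th above Gb: D
The 5th = D


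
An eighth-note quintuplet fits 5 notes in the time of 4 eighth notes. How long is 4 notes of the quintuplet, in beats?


Let's work it out.
Quintuplet: 5 notes occupy the space of 4 eighth notes
Space = 4 × 1/2 = 2 beats
Each quintuplet note = 2 / 5 = 2/5 beats
4 notes = 4 × 2/5 = 8/5
= 8/5 beats


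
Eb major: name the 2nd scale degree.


Solution.
Major scale pattern: W-W-H-W-W-W-H (2-2-1-2-2-2-1 semitones)
Starting from Eb:
  Eb + 2 semitones → F
  F + 2 semitones → G
  G + 1 semitone → Ab
  Ab + 2 semitones → Bb
  Bb + 2 semitones → C
  C + 2 semitones → D
  D + 1 semitone → Eb
Scale: Eb F G Ab Bb C D
Degree 2 = F


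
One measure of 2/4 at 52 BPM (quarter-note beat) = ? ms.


Step by step:
Quarter-note beat duration = 60000 / 52 ms
Beats per measure (2/4) = 2
One measure = 2 × 60000 / 52 = 120000 / 52 ms
= 2307.7 ms


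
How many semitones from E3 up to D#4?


Step by step:
Absolute semitone position = octave×12 + chromatic position
E3: 3×12 + 4 = 40
D#4: 4×12 + 3 = 51
Difference = 51 - 40 = 11
= 11 semitones


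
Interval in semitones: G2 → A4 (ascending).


Step by step:
Absolute semitone position = octave×12 + chromatic position
G2: 2×12 + 7 = 31
A4: 4×12 + 9 = 57
Difference = 57 - 31 = 26
= 26 semitones


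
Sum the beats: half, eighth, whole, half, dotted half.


Reasoning:
Beat values:
  half = 2 beats
  eighth = 0.5 beats
  whole = 4 beats
  half = 2 beats
  dotted half = 3 beats
Sum = 2 + 0.5 + 4 + 2 + 3
= 11.5 beats


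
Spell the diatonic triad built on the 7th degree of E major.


Step by step:
E major scale: E F# G# A B C# D#
Diatonic triad on degree 7 stacks scale notes 7, 2, 4: D# F# A
D#→F# = 3 semitones; D#→A = 6 semitones → diminished triad
= D# F# A (diminished)


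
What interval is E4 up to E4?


Working:
Letter names: E → E spans 1 letter name → a unison
Semitones: E4 → E4 = 0 half-steps
A unison of 0 semitones is a perfect unison
= perfect unison


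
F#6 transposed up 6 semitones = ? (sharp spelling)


Let's work it out.
F#6: chromatic position 6 in octave 6 → absolute = 6×12 + 6 = 78
Transpose up 6: 78 + 6 = 84
84 = 7×12 + 0 → C in octave 7
Result = C7


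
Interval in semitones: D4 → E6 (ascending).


Let's work it out.
Absolute semitone position = octave×12 + chromatic position
D4: 4×12 + 2 = 50
E6: 6×12 + 4 = 76
Difference = 76 - 50 = 26
= 26 semitones


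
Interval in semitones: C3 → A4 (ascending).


Absolute semitone position = octave×12 + chromatic position
C3: 3×12 + 0 = 36
A4: 4×12 + 9 = 57
Difference = 57 - 36 = 21
= 21 semitones


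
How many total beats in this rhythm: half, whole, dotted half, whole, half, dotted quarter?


Reasoning:
Beat values:
  half = 2 beats
  whole = 4 beats
  dotted half = 3 beats
  whole = 4 beats
  half = 2 beats
  dotted quarter = 1.5 beats
Sum = 2 + 4 + 3 + 4 + 2 + 1.5
= 16.5 beats


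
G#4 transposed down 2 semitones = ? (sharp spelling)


G#4: chromatic position 8 in octave 4 → absolute = 4×12 + 8 = 56
Transpose down 2: 56 - 2 = 54
54 = 4×12 + 6 → F# in octave 4
Result = F#4


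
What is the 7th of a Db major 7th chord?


Major 7th chord = root + major 3rd + perfect 5th + major 7th
Seventh chords stack in thirds, so the letter names are D-F-A-C
Root: Db
Major 3rd above Db: F
Perfect 5th above Db: Ab
Major 7th above Db: C
The 7th = C


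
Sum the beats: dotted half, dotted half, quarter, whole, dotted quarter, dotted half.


Beat values:
  dotted half = 3 beats
  dotted half = 3 beats
  quarter = 1 beat
  whole = 4 beats
  dotted quarter = 1.5 beats
  dotted half = 3 beats
Sum = 3 + 3 + 1 + 4 + 1.5 + 3
= 15.5 beats


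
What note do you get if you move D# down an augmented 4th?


augmented 4th: 4 letter names, 6 semitones
Letter: D - 3 → A
Pitch: D# - 6 semitones, spelled as an A → A
= A


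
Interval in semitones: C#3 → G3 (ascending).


Solution.
Absolute semitone position = octave×12 + chromatic position
C#3: 3×12 + 1 = 37
G3: 3×12 + 7 = 43
Difference = 43 - 37 = 6
= 6 semitones


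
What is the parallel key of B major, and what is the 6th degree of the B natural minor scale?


Let's work it out.
Parallel keys share the same tonic but differ in mode
B major → parallel is B minor
B natural minor scale: B C# D E F# G A
= B minor; 6th degree = G


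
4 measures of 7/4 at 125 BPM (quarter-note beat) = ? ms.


Quarter-note beat duration = 60000 / 125 ms
Beats per measure (7/4) = 7
One measure = 7 × 60000 / 125 = 420000 / 125 ms
4 measures = 4 × 420000 / 125 = 1680000 / 125
= 13440.0 ms


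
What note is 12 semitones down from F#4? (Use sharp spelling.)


Solution.
F#4: chromatic position 6 in octave 4 → absolute = 4×12 + 6 = 54
Transpose down 12: 54 - 12 = 42
42 = 3×12 + 6 → F# in octave 3
Result = F#3


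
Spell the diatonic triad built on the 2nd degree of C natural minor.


Solution.
C natural minor scale: C D Eb F G Ab Bb
Diatonic triad on degree 2 stacks scale notes 2, 4, 6: D F Ab
D→F = 3 semitones; D→Ab = 6 semitones → diminished triad
= D F Ab (diminished)


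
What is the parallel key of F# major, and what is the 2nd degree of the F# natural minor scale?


Reasoning:
Parallel keys share the same tonic but differ in mode
F# major → parallel is F# minor
F# natural minor scale: F# G# A B C# D E
= F# minor; 2nd degree = G#


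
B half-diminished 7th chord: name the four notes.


Working:
Half-diminished 7th chord = root + minor 3rd + diminished 5th + minor 7th
Seventh chords stack in thirds, so the letter names are B-D-F-A
Root: B
Minor 3rd above B: D
Diminished 5th above B: F
Minor 7th above B: A
Chord = B D F A


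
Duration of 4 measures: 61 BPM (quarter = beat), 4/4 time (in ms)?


Solution.
Quarter-note beat duration = 60000 / 61 ms
Beats per measure (4/4) = 4
One measure = 4 × 60000 / 61 = 240000 / 61 ms
4 measures = 4 × 240000 / 61 = 960000 / 61
= 15737.7 ms


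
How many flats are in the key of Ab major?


Solution.
Flat major keys: C(0), F(1), Bb(2), Eb(3), Ab(4), Db(5), Gb(6), Cb(7)
Ab major has 4 flats
Order of flats: Bb Eb Ab Db Gb Cb Fb → first 4: Bb, Eb, Ab, Db
= 4 flats


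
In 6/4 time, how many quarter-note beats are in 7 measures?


Let's work it out.
Time signature 6/4: the bottom number 4 means the quarter note gets one count
The top number 6 means 6 quarter-note beats per measure
Total = 6 × 7 measures
= 42 quarter-note beats


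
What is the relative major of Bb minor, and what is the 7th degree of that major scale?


Let's work it out.
The relative major shares the key signature and is a minor 3rd above the minor tonic
A minor 3rd above Bb is Db
→ relative major of Bb minor is Db major
Db major scale: Db Eb F Gb Ab Bb C
= Db major; 7th degree = C


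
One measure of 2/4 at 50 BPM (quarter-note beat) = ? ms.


Let's work it out.
Quarter-note beat duration = 60000 / 50 ms
Beats per measure (2/4) = 2
One measure = 2 × 60000 / 50 = 120000 / 50 ms
= 2400.0 ms


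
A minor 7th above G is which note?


Solution.
A 7th spans 7 letter names, so from G we land on F
A minor 7th = 10 semitones above G
Spell F at that pitch: F
= F


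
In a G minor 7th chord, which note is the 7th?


Let's work it out.
Minor 7th chord = root + minor 3rd + perfect 5th + minor 7th
Seventh chords stack in thirds, so the letter names are G-B-D-F
Root: G
Minor 3rd above G: Bb
Perfect 5th above G: D
Minor 7th above G: F
The 7th = F


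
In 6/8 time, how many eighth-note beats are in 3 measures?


Time signature 6/8: the bottom number 8 means the eighth note gets one count
The top number 6 means 6 eighth-note beats per measure
Total = 6 × 3 measures
= 18 eighth-note beats


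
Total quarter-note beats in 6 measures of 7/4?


Solution.
Time signature 7/4: the bottom number 4 means the quarter note gets one count
The top number 7 means 7 quarter-note beats per measure
Total = 7 × 6 measures
= 42 quarter-note beats


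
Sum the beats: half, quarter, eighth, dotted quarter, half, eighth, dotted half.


Reasoning:
Beat values:
  half = 2 beats
  quarter = 1 beat
  eighth = 0.5 beats
  dotted quarter = 1.5 beats
  half = 2 beats
  eighth = 0.5 beats
  dotted half = 3 beats
Sum = 2 + 1 + 0.5 + 1.5 + 2 + 0.5 + 3
= 10.5 beats


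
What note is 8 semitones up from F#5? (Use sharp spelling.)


Solution.
F#5: chromatic position 6 in octave 5 → absolute = 5×12 + 6 = 66
Transpose up 8: 66 + 8 = 74
74 = 6×12 + 2 → D in octave 6
Result = D6


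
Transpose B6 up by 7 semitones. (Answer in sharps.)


B6: chromatic position 11 in octave 6 → absolute = 6×12 + 11 = 83
Transpose up 7: 83 + 7 = 90
90 = 7×12 + 6 → F# in octave 7
Result = F#7


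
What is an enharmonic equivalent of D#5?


Step by step:
Enharmonic notes sound the same pitch but are spelled with different letter names
D# and Eb name the same pitch class
= Eb5


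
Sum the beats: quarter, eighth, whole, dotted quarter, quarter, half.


Step by step:
Beat values:
  quarter = 1 beat
  eighth = 0.5 beats
  whole = 4 beats
  dotted quarter = 1.5 beats
  quarter = 1 beat
  half = 2 beats
Sum = 1 + 0.5 + 4 + 1.5 + 1 + 2
= 10 beats


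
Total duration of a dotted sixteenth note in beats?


Reasoning:
Base sixteenth note = 1/4 beats
Dot 1 adds half the previous value: +1/8
One dotted sixteenth = 1/4 + 1/8 = 3/8
= 3/8 beats


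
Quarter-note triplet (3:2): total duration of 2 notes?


Step by step:
Triplet: 3 notes occupy the space of 2 quarter notes
Space = 2 × 1 = 2 beats
Each triplet note = 2 / 3 = 2/3 beats
2 notes = 2 × 2/3 = 4/3
= 4/3 beats


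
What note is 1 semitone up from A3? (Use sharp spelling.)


A3: chromatic position 9 in octave 3 → absolute = 3×12 + 9 = 45
Transpose up 1: 45 + 1 = 46
46 = 3×12 + 10 → A# in octave 3
Result = A#3


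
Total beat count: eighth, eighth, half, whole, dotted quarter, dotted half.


Solution.
Beat values:
  eighth = 0.5 beats
  eighth = 0.5 beats
  half = 2 beats
  whole = 4 beats
  dotted quarter = 1.5 beats
  dotted half = 3 beats
Sum = 0.5 + 0.5 + 2 + 4 + 1.5 + 3
= 11.5 beats
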